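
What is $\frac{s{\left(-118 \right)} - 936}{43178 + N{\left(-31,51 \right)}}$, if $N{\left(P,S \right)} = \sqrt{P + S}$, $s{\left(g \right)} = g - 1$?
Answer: $- \frac{22776395}{932169832} + \frac{1055 \sqrt{5}}{932169832} \approx -0.024431$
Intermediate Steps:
$s{\left(g \right)} = -1 + g$
$\frac{s{\left(-118 \right)} - 936}{43178 + N{\left(-31,51 \right)}} = \frac{\left(-1 - 118\right) - 936}{43178 + \sqrt{-31 + 51}} = \frac{-119 - 936}{43178 + \sqrt{20}} = - \frac{1055}{43178 + 2 \sqrt{5}}$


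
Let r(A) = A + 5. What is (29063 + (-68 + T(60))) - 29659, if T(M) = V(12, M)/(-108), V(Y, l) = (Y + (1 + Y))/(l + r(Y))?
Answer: -5521849/8316 ≈ -664.00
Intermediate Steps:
r(A) = 5 + A
V(Y, l) = (1 + 2*Y)/(5 + Y + l) (V(Y, l) = (Y + (1 + Y))/(l + (5 + Y)) = (1 + 2*Y)/(5 + Y + l))
T(M) = -25/(108*(17 + M)) (T(M) = ((1 + 2*12)/(5 + 12 + M))/(-108) = ((1 + 24)/(17 + M))*(-1/108) = (25/(17 + M))*(-1/108) = -25/(108*(17 + M)))
(29063 + (-68 + T(60))) - 29659 = (29063 + (-68 - 25/(1836 + 108*60))) - 29659 = (29063 + (-68 - 25/(1836 + 6480))) - 29659 = (29063 + (-68 - 25/8316)) - 29659 = (29063 - 565513/8316) - 29659 = 241122395/8316 - 29659 = -5521849/8316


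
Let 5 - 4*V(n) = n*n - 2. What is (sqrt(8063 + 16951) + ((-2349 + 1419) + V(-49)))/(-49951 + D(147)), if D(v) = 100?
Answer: 1019/33234 - sqrt(25014)/49851 ≈ 0.027489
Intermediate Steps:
V(n) = 7/4 - n**2/4 (V(n) = 5/4 - (n*n - 2)/4 = 5/4 - (n**2 - 2)/4 = 5/4 - (-2 + n**2)/4 = 5/4 + (1/2 - n**2/4) = 7/4 - n**2/4)
(sqrt(8063 + 16951) + ((-2349 + 1419) + V(-49)))/(-49951 + D(147)) = (sqrt(8063 + 16951) + ((-2349 + 1419) + (7/4 - 1/4*(-49)**2)))/(-49951 + 100) = (sqrt(25014) + (-930 + (7/4 - 1/4*2401)))/(-49851) = (sqrt(25014) + (-930 + (7/4 - 2401/4)))*(-1/49851) = (sqrt(25014) + (-930 - 1197/2))*(-1/49851) = (sqrt(25014) - 3057/2)*(-1/49851) = (-3057/2 + sqrt(25014))*(-1/49851) = 1019/33234 - sqrt(25014)/49851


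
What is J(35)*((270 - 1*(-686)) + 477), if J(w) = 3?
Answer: 4299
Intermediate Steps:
J(35)*((270 - 1*(-686)) + 477) = 3*((270 - 1*(-686)) + 477) = 3*((270 + 686) + 477) = 3*(956 + 477) = 3*1433 = 4299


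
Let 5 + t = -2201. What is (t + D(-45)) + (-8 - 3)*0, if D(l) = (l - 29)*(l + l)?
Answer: 4454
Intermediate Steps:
t = -2206 (t = -5 - 2201 = -2206)
D(l) = 2*l*(-29 + l) (D(l) = (-29 + l)*(2*l) = 2*l*(-29 + l))
(t + D(-45)) + (-8 - 3)*0 = (-2206 + 2*(-45)*(-29 - 45)) + (-8 - 3)*0 = (-2206 + 2*(-45)*(-74)) - 11*0 = (-2206 + 6660) + 0 = 4454 + 0 = 4454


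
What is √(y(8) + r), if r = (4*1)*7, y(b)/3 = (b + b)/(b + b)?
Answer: √31 ≈ 5.5678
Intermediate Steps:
y(b) = 3 (y(b) = 3*((b + b)/(b + b)) = 3*((2*b)/((2*b))) = 3*((2*b)*(1/(2*b))) = 3*1 = 3)
r = 28 (r = 4*7 = 28)
√(y(8) + r) = √(3 + 28) = √31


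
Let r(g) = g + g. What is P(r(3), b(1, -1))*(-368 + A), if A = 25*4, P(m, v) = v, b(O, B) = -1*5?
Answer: 1340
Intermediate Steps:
r(g) = 2*g
b(O, B) = -5
A = 100
P(r(3), b(1, -1))*(-368 + A) = -5*(-368 + 100) = -5*(-268) = 1340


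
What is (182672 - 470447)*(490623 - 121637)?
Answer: -106184946150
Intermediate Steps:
(182672 - 470447)*(490623 - 121637) = -287775*368986 = -106184946150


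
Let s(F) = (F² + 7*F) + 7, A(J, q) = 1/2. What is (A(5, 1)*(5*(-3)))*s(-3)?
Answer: 75/2 ≈ 37.500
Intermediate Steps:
A(J, q) = ½
s(F) = 7 + F² + 7*F
(A(5, 1)*(5*(-3)))*s(-3) = ((5*(-3))/2)*(7 + (-3)² + 7*(-3)) = ((½)*(-15))*(7 + 9 - 21) = -15/2*(-5) = 75/2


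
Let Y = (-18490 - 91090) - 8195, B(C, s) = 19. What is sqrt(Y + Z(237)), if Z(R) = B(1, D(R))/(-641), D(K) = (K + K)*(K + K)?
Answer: I*sqrt(48391521954)/641 ≈ 343.18*I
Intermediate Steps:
D(K) = 4*K**2 (D(K) = (2*K)*(2*K) = 4*K**2)
Z(R) = -19/641 (Z(R) = 19/(-641) = 19*(-1/641) = -19/641)
Y = -117775 (Y = -109580 - 8195 = -117775)
sqrt(Y + Z(237)) = sqrt(-117775 - 19/641) = sqrt(-75493794/641) = I*sqrt(48391521954)/641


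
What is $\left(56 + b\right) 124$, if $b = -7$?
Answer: $6076$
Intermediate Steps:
$\left(56 + b\right) 124 = \left(56 - 7\right) 124 = 49 \cdot 124 = 6076$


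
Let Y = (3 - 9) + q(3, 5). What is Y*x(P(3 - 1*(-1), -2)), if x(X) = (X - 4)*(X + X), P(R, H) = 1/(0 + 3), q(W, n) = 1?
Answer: 110/9 ≈ 12.222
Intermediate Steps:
P(R, H) = 1/3
Y = -5 (Y = (3 - 9) + 1 = -6 + 1 = -5)
x(X) = 2*X*(-4 + X) (x(X) = (-4 + X)*(2*X) = 2*X*(-4 + X))
Y*x(P(3 - 1*(-1), -2)) = -10*(-4 + 1/3)/3 = -10*(-11)/(3*3) = -5*(-22/9) = 110/9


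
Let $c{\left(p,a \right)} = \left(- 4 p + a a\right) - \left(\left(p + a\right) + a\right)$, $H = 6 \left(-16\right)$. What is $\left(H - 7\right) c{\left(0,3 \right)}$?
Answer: $-309$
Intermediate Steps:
$H = -96$
$c{\left(p,a \right)} = a^{2} - 5 p - 2 a$ ($c{\left(p,a \right)} = \left(- 4 p + a^{2}\right) - \left(\left(a + p\right) + a\right) = \left(a^{2} - 4 p\right) - \left(p + 2 a\right) = a^{2} - 5 p - 2 a$)
$\left(H - 7\right) c{\left(0,3 \right)} = \left(-96 - 7\right) \left(3^{2} - 0 - 6\right) = - 103 \left(9 + 0 - 6\right) = \left(-103\right) 3 = -309$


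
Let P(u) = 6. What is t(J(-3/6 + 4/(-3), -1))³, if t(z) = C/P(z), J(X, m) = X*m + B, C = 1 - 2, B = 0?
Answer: -1/216 ≈ -0.0046296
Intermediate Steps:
C = -1
J(X, m) = X*m (J(X, m) = X*m + 0 = X*m)
t(z) = -⅙ (t(z) = -1/6 = -1*⅙ = -⅙)
t(J(-3/6 + 4/(-3), -1))³ = (-⅙)³ = -1/216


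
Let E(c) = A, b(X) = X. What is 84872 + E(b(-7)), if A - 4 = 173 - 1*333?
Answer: 84716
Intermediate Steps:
A = -156 (A = 4 + (173 - 1*333) = 4 + (173 - 333) = 4 - 160 = -156)
E(c) = -156
84872 + E(b(-7)) = 84872 - 156 = 84716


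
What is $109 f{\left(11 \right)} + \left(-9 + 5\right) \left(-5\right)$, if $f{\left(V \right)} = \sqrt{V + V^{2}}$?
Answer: $20 + 218 \sqrt{33} \approx 1272.3$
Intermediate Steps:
$109 f{\left(11 \right)} + \left(-9 + 5\right) \left(-5\right) = 109 \sqrt{11 \left(1 + 11\right)} + \left(-9 + 5\right) \left(-5\right) = 109 \sqrt{11 \cdot 12} - -20 = 109 \sqrt{132} + 20 = 109 \cdot 2 \sqrt{33} + 20 = 218 \sqrt{33} + 20 = 20 + 218 \sqrt{33}$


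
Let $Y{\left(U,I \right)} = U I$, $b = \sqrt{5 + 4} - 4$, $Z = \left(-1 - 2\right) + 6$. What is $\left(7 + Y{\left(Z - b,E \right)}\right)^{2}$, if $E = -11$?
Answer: $1369$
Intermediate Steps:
$Z = 3$ ($Z = -3 + 6 = 3$)
$b = -1$ ($b = \sqrt{9} - 4 = 3 - 4 = -1$)
$Y{\left(U,I \right)} = I U$
$\left(7 + Y{\left(Z - b,E \right)}\right)^{2} = \left(7 - 11 \left(3 - -1\right)\right)^{2} = \left(7 - 11 \left(3 + 1\right)\right)^{2} = \left(7 - 44\right)^{2} = \left(-37\right)^{2} = 1369$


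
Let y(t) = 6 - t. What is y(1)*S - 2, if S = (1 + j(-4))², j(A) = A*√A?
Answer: -317 - 80*I ≈ -317.0 - 80.0*I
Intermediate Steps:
j(A) = A^(3/2)
S = (1 - 8*I)² (S = (1 + (-4)^(3/2))² = (1 - 8*I)² ≈ -63.0 - 16.0*I)
y(1)*S - 2 = (6 - 1*1)*(1 - 8*I)² - 2 = (6 - 1)*(1 - 8*I)² - 2 = 5*(1 - 8*I)² - 2 = -2 + 5*(1 - 8*I)²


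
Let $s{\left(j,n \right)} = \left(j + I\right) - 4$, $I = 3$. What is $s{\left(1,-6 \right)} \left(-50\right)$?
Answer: $0$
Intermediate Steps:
$s{\left(j,n \right)} = -1 + j$ ($s{\left(j,n \right)} = \left(j + 3\right) - 4 = \left(3 + j\right) - 4 = -1 + j$)
$s{\left(1,-6 \right)} \left(-50\right) = \left(-1 + 1\right) \left(-50\right) = 0 \left(-50\right) = 0$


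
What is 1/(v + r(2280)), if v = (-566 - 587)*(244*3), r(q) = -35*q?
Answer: -1/923796 ≈ -1.0825e-6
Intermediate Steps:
v = -843996 (v = -1153*732 = -843996)
1/(v + r(2280)) = 1/(-843996 - 35*2280) = 1/(-843996 - 79800) = 1/(-923796) = -1/923796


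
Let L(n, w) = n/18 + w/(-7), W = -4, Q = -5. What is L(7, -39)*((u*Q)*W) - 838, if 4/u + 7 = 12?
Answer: -46786/63 ≈ -742.63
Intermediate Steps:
u = ⅘ (u = 4/(-7 + 12) = 4/5 = 4*(⅕) = ⅘ ≈ 0.80000)
L(n, w) = -w/7 + n/18 (L(n, w) = n*(1/18) + w*(-⅐) = n/18 - w/7 = -w/7 + n/18)
L(7, -39)*((u*Q)*W) - 838 = (-⅐*(-39) + (1/18)*7)*(((⅘)*(-5))*(-4)) - 838 = (39/7 + 7/18)*(-4*(-4)) - 838 = (751/126)*16 - 838 = 6008/63 - 838 = -46786/63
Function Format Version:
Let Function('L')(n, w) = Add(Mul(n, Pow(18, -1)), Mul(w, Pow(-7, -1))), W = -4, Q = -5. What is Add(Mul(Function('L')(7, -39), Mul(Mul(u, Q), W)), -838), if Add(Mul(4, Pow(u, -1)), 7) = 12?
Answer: Rational(-46786, 63) ≈ -742.63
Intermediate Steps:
u = Rational(4, 5) (u = Mul(4, Pow(Add(-7, 12), -1)) = Mul(4, Pow(5, -1)) = Mul(4, Rational(1, 5)) = Rational(4, 5) ≈ 0.80000)
Function('L')(n, w) = Add(Mul(Rational(-1, 7), w), Mul(Rational(1, 18), n)) (Function('L')(n, w) = Add(Mul(n, Rational(1, 18)), Mul(w, Rational(-1, 7))) = Add(Mul(Rational(1, 18), n), Mul(Rational(-1, 7), w)) = Add(Mul(Rational(-1, 7), w), Mul(Rational(1, 18), n)))
Add(Mul(Function('L')(7, -39), Mul(Mul(u, Q), W)), -838) = Add(Mul(Add(Mul(Rational(-1, 7), -39), Mul(Rational(1, 18), 7)), Mul(Mul(Rational(4, 5), -5), -4)), -838) = Add(Mul(Add(Rational(39, 7), Rational(7, 18)), Mul(-4, -4)), -838) = Add(Mul(Rational(751, 126), 16), -838) = Add(Rational(6008, 63), -838) = Rational(-46786, 63)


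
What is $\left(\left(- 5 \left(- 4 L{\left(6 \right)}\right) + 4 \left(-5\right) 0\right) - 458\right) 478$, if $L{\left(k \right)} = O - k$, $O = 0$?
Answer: $-276284$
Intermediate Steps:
$L{\left(k \right)} = - k$ ($L{\left(k \right)} = 0 - k = - k$)
$\left(\left(- 5 \left(- 4 L{\left(6 \right)}\right) + 4 \left(-5\right) 0\right) - 458\right) 478 = \left(\left(- 5 \left(- 4 \left(\left(-1\right) 6\right)\right) + 4 \left(-5\right) 0\right) - 458\right) 478 = \left(\left(- 5 \left(\left(-4\right) \left(-6\right)\right) - 0\right) - 458\right) 478 = \left(\left(\left(-5\right) 24 + 0\right) - 458\right) 478 = \left(\left(-120 + 0\right) - 458\right) 478 = \left(-120 - 458\right) 478 = \left(-578\right) 478 = -276284$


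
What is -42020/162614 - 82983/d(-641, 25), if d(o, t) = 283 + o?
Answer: 6739577201/29107906 ≈ 231.54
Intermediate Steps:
-42020/162614 - 82983/d(-641, 25) = -42020/162614 - 82983/(283 - 641) = -42020*1/162614 - 82983/(-358) = -21010/81307 - 82983*(-1/358) = -21010/81307 + 82983/358 = 6739577201/29107906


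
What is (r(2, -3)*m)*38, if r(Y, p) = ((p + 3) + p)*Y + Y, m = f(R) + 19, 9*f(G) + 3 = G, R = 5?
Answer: -26296/9 ≈ -2921.8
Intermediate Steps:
f(G) = -1/3 + G/9
m = 173/9 (m = (-1/3 + (1/9)*5) + 19 = (-1/3 + 5/9) + 19 = 2/9 + 19 = 173/9 ≈ 19.222)
r(Y, p) = Y + Y*(3 + 2*p) (r(Y, p) = ((3 + p) + p)*Y + Y = (3 + 2*p)*Y + Y = Y*(3 + 2*p) + Y = Y + Y*(3 + 2*p))
(r(2, -3)*m)*38 = ((2*2*(2 - 3))*(173/9))*38 = ((2*2*(-1))*(173/9))*38 = -4*173/9*38 = -692/9*38 = -26296/9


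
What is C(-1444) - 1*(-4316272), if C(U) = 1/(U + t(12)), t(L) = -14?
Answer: 6293124575/1458 ≈ 4.3163e+6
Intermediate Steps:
C(U) = 1/(-14 + U) (C(U) = 1/(U - 14) = 1/(-14 + U))
C(-1444) - 1*(-4316272) = 1/(-14 - 1444) - 1*(-4316272) = 1/(-1458) + 4316272 = -1/1458 + 4316272 = 6293124575/1458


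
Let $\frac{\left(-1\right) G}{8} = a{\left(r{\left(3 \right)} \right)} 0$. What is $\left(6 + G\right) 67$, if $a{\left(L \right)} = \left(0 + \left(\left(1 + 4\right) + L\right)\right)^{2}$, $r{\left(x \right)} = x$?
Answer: $402$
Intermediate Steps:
$a{\left(L \right)} = \left(5 + L\right)^{2}$ ($a{\left(L \right)} = \left(0 + \left(5 + L\right)\right)^{2} = \left(5 + L\right)^{2}$)
$G = 0$ ($G = - 8 \left(5 + 3\right)^{2} \cdot 0 = - 8 \cdot 8^{2} \cdot 0 = - 8 \cdot 64 \cdot 0 = \left(-8\right) 0 = 0$)
$\left(6 + G\right) 67 = \left(6 + 0\right) 67 = 6 \cdot 67 = 402$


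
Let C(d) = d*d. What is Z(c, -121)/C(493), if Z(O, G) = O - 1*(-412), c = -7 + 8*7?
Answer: 461/243049 ≈ 0.0018967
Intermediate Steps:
c = 49 (c = -7 + 56 = 49)
Z(O, G) = 412 + O (Z(O, G) = O + 412 = 412 + O)
C(d) = d**2
Z(c, -121)/C(493) = (412 + 49)/(493**2) = 461/243049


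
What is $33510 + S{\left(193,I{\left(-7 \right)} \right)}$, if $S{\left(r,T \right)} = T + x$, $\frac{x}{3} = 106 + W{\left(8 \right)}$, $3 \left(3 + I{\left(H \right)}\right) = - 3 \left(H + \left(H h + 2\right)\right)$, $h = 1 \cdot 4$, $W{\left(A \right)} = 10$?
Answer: $33888$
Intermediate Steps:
$h = 4$
$I{\left(H \right)} = -5 - 5 H$ ($I{\left(H \right)} = -3 + \frac{\left(-3\right) \left(H + \left(H 4 + 2\right)\right)}{3} = -3 + \frac{\left(-3\right) \left(H + \left(4 H + 2\right)\right)}{3} = -3 + \frac{\left(-3\right) \left(H + \left(2 + 4 H\right)\right)}{3} = -3 + \frac{\left(-3\right) \left(2 + 5 H\right)}{3} = -3 + \frac{-6 - 15 H}{3} = -3 - \left(2 + 5 H\right) = -5 - 5 H$)
$x = 348$ ($x = 3 \left(106 + 10\right) = 3 \cdot 116 = 348$)
$S{\left(r,T \right)} = 348 + T$ ($S{\left(r,T \right)} = T + 348 = 348 + T$)
$33510 + S{\left(193,I{\left(-7 \right)} \right)} = 33510 + \left(348 - -30\right) = 33510 + \left(348 + \left(-5 + 35\right)\right) = 33510 + \left(348 + 30\right) = 33510 + 378 = 33888$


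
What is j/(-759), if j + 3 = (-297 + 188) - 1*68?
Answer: 60/253 ≈ 0.23715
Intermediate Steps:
j = -180 (j = -3 + ((-297 + 188) - 1*68) = -3 + (-109 - 68) = -3 - 177 = -180)
j/(-759) = -180/(-759) = -180*(-1/759) = 60/253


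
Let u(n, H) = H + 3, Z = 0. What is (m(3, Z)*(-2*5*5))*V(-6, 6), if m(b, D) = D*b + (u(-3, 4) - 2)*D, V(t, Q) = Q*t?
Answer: 0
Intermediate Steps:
u(n, H) = 3 + H
m(b, D) = 5*D + D*b (m(b, D) = D*b + ((3 + 4) - 2)*D = D*b + (7 - 2)*D = D*b + 5*D = 5*D + D*b)
(m(3, Z)*(-2*5*5))*V(-6, 6) = ((0*(5 + 3))*(-2*5*5))*(6*(-6)) = ((0*8)*(-10*5))*(-36) = (0*(-50))*(-36) = 0*(-36) = 0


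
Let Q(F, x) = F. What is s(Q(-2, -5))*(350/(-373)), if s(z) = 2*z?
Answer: 1400/373 ≈ 3.7533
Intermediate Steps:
s(Q(-2, -5))*(350/(-373)) = (2*(-2))*(350/(-373)) = -1400*(-1)/373 = -4*(-350/373) = 1400/373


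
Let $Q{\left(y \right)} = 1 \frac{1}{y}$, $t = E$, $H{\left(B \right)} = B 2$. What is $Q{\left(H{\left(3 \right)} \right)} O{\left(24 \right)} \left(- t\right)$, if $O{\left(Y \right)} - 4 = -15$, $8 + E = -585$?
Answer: $- \frac{6523}{6} \approx -1087.2$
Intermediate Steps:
$E = -593$ ($E = -8 - 585 = -593$)
$O{\left(Y \right)} = -11$ ($O{\left(Y \right)} = 4 - 15 = -11$)
$H{\left(B \right)} = 2 B$
$t = -593$
$Q{\left(y \right)} = \frac{1}{y}$
$Q{\left(H{\left(3 \right)} \right)} O{\left(24 \right)} \left(- t\right) = \frac{1}{2 \cdot 3} \left(-11\right) \left(\left(-1\right) \left(-593\right)\right) = \frac{1}{6} \left(-11\right) 593 = \left(- \frac{11}{6}\right) 593 = - \frac{6523}{6}$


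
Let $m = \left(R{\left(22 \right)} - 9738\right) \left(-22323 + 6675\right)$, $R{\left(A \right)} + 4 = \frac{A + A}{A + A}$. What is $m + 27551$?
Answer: $152454719$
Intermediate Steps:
$R{\left(A \right)} = -3$ ($R{\left(A \right)} = -4 + \frac{A + A}{A + A} = -4 + \frac{2 A}{2 A} = -4 + 2 A \frac{1}{2 A} = -4 + 1 = -3$)
$m = 152427168$ ($m = \left(-3 - 9738\right) \left(-22323 + 6675\right) = \left(-9741\right) \left(-15648\right) = 152427168$)
$m + 27551 = 152427168 + 27551 = 152454719$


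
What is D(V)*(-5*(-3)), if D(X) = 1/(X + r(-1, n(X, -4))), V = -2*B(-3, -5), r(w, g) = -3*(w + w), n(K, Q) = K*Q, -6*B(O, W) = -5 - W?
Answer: 5/2 ≈ 2.5000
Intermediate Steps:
B(O, W) = ⅚ + W/6 (B(O, W) = -(-5 - W)/6 = ⅚ + W/6)
r(w, g) = -6*w
V = 0 (V = -2*(⅚ + (⅙)*(-5)) = -2*(⅚ - ⅚) = -2*0 = 0)
D(X) = 1/(6 + X) (D(X) = 1/(X - 6*(-1)) = 1/(X + 6) = 1/(6 + X))
D(V)*(-5*(-3)) = (-5*(-3))/(6 + 0) = 15/6 = (⅙)*15 = 5/2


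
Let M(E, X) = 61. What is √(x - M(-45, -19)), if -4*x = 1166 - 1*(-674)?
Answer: I*√521 ≈ 22.825*I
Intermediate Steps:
x = -460 (x = -(1166 - 1*(-674))/4 = -(1166 + 674)/4 = -¼*1840 = -460)
√(x - M(-45, -19)) = √(-460 - 1*61) = √(-460 - 61) = √(-521) = I*√521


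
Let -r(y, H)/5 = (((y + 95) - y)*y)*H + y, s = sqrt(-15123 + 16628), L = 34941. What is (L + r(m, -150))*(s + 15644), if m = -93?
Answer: -103107163536 - 6590844*sqrt(1505) ≈ -1.0336e+11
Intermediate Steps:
s = sqrt(1505) ≈ 38.794
r(y, H) = -5*y - 475*H*y (r(y, H) = -5*((((y + 95) - y)*y)*H + y) = -5*((((95 + y) - y)*y)*H + y) = -5*((95*y)*H + y) = -5*(95*H*y + y) = -5*(y + 95*H*y) = -5*y - 475*H*y)
(L + r(m, -150))*(s + 15644) = (34941 - 5*(-93)*(1 + 95*(-150)))*(sqrt(1505) + 15644) = (34941 - 5*(-93)*(1 - 14250))*(15644 + sqrt(1505)) = (34941 - 5*(-93)*(-14249))*(15644 + sqrt(1505)) = (34941 - 6625785)*(15644 + sqrt(1505)) = -6590844*(15644 + sqrt(1505)) = -103107163536 - 6590844*sqrt(1505)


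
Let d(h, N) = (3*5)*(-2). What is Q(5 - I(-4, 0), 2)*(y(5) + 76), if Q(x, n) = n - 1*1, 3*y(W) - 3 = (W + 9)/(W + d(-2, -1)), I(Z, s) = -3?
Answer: 5761/75 ≈ 76.813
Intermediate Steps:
d(h, N) = -30 (d(h, N) = 15*(-2) = -30)
y(W) = 1 + (9 + W)/(3*(-30 + W)) (y(W) = 1 + ((W + 9)/(W - 30))/3 = 1 + ((9 + W)/(-30 + W))/3 = 1 + (9 + W)/(3*(-30 + W)))
Q(x, n) = -1 + n (Q(x, n) = n - 1 = -1 + n)
Q(5 - I(-4, 0), 2)*(y(5) + 76) = (-1 + 2)*((-81 + 4*5)/(3*(-30 + 5)) + 76) = 1*((⅓)*(-81 + 20)/(-25) + 76) = 1*((⅓)*(-1/25)*(-61) + 76) = 1*(61/75 + 76) = 1*(5761/75) = 5761/75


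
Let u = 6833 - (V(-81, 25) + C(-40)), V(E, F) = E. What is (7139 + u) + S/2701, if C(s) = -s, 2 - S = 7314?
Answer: 37841801/2701 ≈ 14010.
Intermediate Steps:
S = -7312 (S = 2 - 1*7314 = 2 - 7314 = -7312)
u = 6874 (u = 6833 - (-81 - 1*(-40)) = 6833 - (-81 + 40) = 6833 - 1*(-41) = 6833 + 41 = 6874)
(7139 + u) + S/2701 = (7139 + 6874) - 7312/2701 = 14013 - 7312*1/2701 = 14013 - 7312/2701 = 37841801/2701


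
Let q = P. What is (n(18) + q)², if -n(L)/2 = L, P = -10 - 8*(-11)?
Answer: 1764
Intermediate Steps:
P = 78 (P = -10 + 88 = 78)
n(L) = -2*L
q = 78
(n(18) + q)² = (-2*18 + 78)² = (-36 + 78)² = 42² = 1764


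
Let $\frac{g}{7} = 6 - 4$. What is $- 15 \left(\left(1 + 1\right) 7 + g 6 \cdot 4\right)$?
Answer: $-5250$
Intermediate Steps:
$g = 14$ ($g = 7 \left(6 - 4\right) = 7 \cdot 2 = 14$)
$- 15 \left(\left(1 + 1\right) 7 + g 6 \cdot 4\right) = - 15 \left(\left(1 + 1\right) 7 + 14 \cdot 6 \cdot 4\right) = - 15 \left(2 \cdot 7 + 84 \cdot 4\right) = - 15 \left(14 + 336\right) = \left(-15\right) 350 = -5250$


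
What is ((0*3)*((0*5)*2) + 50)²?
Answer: 2500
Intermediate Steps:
((0*3)*((0*5)*2) + 50)² = (0*(0*2) + 50)² = (0*0 + 50)² = (0 + 50)² = 50² = 2500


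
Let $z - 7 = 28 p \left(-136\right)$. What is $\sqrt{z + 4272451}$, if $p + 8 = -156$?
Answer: $\sqrt{4896970} \approx 2212.9$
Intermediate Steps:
$p = -164$ ($p = -8 - 156 = -164$)
$z = 624519$ ($z = 7 + 28 \left(-164\right) \left(-136\right) = 7 - -624512 = 7 + 624512 = 624519$)
$\sqrt{z + 4272451} = \sqrt{624519 + 4272451} = \sqrt{4896970}$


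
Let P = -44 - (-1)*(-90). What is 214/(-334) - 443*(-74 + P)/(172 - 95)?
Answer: 15379809/12859 ≈ 1196.0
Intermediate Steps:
P = -134 (P = -44 - 1*90 = -44 - 90 = -134)
214/(-334) - 443*(-74 + P)/(172 - 95) = 214/(-334) - 443*(-74 - 134)/(172 - 95) = 214*(-1/334) - 443/(77/(-208)) = -107/167 - 443/(77*(-1/208)) = -107/167 - 443/(-77/208) = -107/167 - 443*(-208/77) = -107/167 + 92144/77 = 15379809/12859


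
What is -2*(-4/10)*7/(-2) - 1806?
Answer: -9044/5 ≈ -1808.8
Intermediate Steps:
-2*(-4/10)*7/(-2) - 1806 = -2*(-4*⅒)*7*(-½) - 1806 = -(-4)*(-7)/(5*2) - 1806 = -2*7/5 - 1806 = -14/5 - 1806 = -9044/5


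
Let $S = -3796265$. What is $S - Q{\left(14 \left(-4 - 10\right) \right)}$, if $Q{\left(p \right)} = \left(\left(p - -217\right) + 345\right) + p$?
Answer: $-3796435$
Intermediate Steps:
$Q{\left(p \right)} = 562 + 2 p$ ($Q{\left(p \right)} = \left(\left(p + 217\right) + 345\right) + p = \left(\left(217 + p\right) + 345\right) + p = \left(562 + p\right) + p = 562 + 2 p$)
$S - Q{\left(14 \left(-4 - 10\right) \right)} = -3796265 - \left(562 + 2 \cdot 14 \left(-4 - 10\right)\right) = -3796265 - \left(562 + 2 \cdot 14 \left(-14\right)\right) = -3796265 - \left(562 + 2 \left(-196\right)\right) = -3796265 - \left(562 - 392\right) = -3796265 - 170 = -3796435$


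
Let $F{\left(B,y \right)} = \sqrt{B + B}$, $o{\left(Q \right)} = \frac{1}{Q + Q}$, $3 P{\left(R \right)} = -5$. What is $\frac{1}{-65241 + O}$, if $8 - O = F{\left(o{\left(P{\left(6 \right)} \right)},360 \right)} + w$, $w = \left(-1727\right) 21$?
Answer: $- \frac{144830}{4195145783} + \frac{i \sqrt{15}}{4195145783} \approx -3.4523 \cdot 10^{-5} + 9.2321 \cdot 10^{-10} i$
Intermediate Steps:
$P{\left(R \right)} = - \frac{5}{3}$ ($P{\left(R \right)} = \frac{1}{3} \left(-5\right) = - \frac{5}{3}$)
$o{\left(Q \right)} = \frac{1}{2 Q}$
$w = -36267$
$F{\left(B,y \right)} = \sqrt{2} \sqrt{B}$ ($F{\left(B,y \right)} = \sqrt{2 B} = \sqrt{2} \sqrt{B}$)
$O = 36275 - \frac{i \sqrt{15}}{5}$ ($O = 8 - \left(\sqrt{2} \sqrt{\frac{1}{2 \left(- \frac{5}{3}\right)}} - 36267\right) = 8 - \left(\sqrt{2} \sqrt{\frac{1}{2} \left(- \frac{3}{5}\right)} - 36267\right) = 8 - \left(\sqrt{2} \sqrt{- \frac{3}{10}} - 36267\right) = 8 - \left(\sqrt{2} \frac{i \sqrt{30}}{10} - 36267\right) = 8 - \left(\frac{i \sqrt{15}}{5} - 36267\right) = 8 - \left(-36267 + \frac{i \sqrt{15}}{5}\right) = 8 + \left(36267 - \frac{i \sqrt{15}}{5}\right) = 36275 - \frac{i \sqrt{15}}{5} \approx 36275.0 - 0.7746 i$)
$\frac{1}{-65241 + O} = \frac{1}{-65241 + \left(36275 - \frac{i \sqrt{15}}{5}\right)} = \frac{1}{-28966 - \frac{i \sqrt{15}}{5}}$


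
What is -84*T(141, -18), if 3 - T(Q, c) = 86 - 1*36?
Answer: 3948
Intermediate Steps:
T(Q, c) = -47 (T(Q, c) = 3 - (86 - 1*36) = 3 - (86 - 36) = 3 - 1*50 = 3 - 50 = -47)
-84*T(141, -18) = -84*(-47) = 3948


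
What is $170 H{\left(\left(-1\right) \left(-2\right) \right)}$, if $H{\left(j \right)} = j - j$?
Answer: $0$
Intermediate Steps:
$H{\left(j \right)} = 0$
$170 H{\left(\left(-1\right) \left(-2\right) \right)} = 170 \cdot 0 = 0$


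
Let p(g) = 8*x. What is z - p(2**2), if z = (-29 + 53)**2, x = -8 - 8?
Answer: 704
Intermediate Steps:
x = -16
z = 576 (z = 24**2 = 576)
p(g) = -128 (p(g) = 8*(-16) = -128)
z - p(2**2) = 576 - 1*(-128) = 576 + 128 = 704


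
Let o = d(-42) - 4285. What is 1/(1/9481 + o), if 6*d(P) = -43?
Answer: -56886/244164187 ≈ -0.00023298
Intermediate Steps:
d(P) = -43/6 (d(P) = (⅙)*(-43) = -43/6)
o = -25753/6 (o = -43/6 - 4285 = -25753/6 ≈ -4292.2)
1/(1/9481 + o) = 1/(1/9481 - 25753/6) = 1/(-244164187/56886) = -56886/244164187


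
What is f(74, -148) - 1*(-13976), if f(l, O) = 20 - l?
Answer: 13922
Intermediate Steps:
f(74, -148) - 1*(-13976) = (20 - 1*74) - 1*(-13976) = (20 - 74) + 13976 = -54 + 13976 = 13922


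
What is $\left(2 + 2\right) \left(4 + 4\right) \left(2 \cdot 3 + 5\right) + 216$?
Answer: $568$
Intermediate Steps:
$\left(2 + 2\right) \left(4 + 4\right) \left(2 \cdot 3 + 5\right) + 216 = 4 \cdot 8 \left(6 + 5\right) + 216 = 32 \cdot 11 + 216 = 352 + 216 = 568$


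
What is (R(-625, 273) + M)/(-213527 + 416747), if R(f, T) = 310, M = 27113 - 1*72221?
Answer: -22399/101610 ≈ -0.22044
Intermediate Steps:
M = -45108 (M = 27113 - 72221 = -45108)
(R(-625, 273) + M)/(-213527 + 416747) = (310 - 45108)/(-213527 + 416747) = -44798/203220 = -44798*1/203220 = -22399/101610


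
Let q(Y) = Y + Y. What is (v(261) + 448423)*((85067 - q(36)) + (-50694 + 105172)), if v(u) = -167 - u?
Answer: 62483206635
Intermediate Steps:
q(Y) = 2*Y
(v(261) + 448423)*((85067 - q(36)) + (-50694 + 105172)) = ((-167 - 1*261) + 448423)*((85067 - 2*36) + (-50694 + 105172)) = ((-167 - 261) + 448423)*((85067 - 1*72) + 54478) = (-428 + 448423)*((85067 - 72) + 54478) = 447995*(84995 + 54478) = 447995*139473 = 62483206635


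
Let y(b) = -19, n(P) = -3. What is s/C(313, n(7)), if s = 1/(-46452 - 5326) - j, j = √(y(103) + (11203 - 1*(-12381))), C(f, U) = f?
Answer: -1/16206514 - √23565/313 ≈ -0.49044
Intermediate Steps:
j = √23565 (j = √(-19 + (11203 - 1*(-12381))) = √(-19 + (11203 + 12381)) = √(-19 + 23584) = √23565 ≈ 153.51)
s = -1/51778 - √23565 (s = 1/(-46452 - 5326) - √23565 = 1/(-51778) - √23565 = -1/51778 - √23565 ≈ -153.51)
s/C(313, n(7)) = (-1/51778 - √23565)/313 = (-1/51778 - √23565)*(1/313) = -1/16206514 - √23565/313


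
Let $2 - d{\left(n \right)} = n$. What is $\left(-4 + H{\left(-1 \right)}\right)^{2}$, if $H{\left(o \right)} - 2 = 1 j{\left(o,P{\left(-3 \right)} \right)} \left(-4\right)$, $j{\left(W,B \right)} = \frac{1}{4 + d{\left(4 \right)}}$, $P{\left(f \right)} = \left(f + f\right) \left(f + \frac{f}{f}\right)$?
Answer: $16$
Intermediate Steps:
$d{\left(n \right)} = 2 - n$
$P{\left(f \right)} = 2 f \left(1 + f\right)$ ($P{\left(f \right)} = 2 f \left(f + 1\right) = 2 f \left(1 + f\right)$)
$j{\left(W,B \right)} = \frac{1}{2}$ ($j{\left(W,B \right)} = \frac{1}{4 + \left(2 - 4\right)} = \frac{1}{4 - 2} = \frac{1}{2}$)
$H{\left(o \right)} = 0$ ($H{\left(o \right)} = 2 + 1 \cdot \frac{1}{2} \left(-4\right) = 2 + \frac{1}{2} \left(-4\right) = 2 - 2 = 0$)
$\left(-4 + H{\left(-1 \right)}\right)^{2} = \left(-4 + 0\right)^{2} = \left(-4\right)^{2} = 16$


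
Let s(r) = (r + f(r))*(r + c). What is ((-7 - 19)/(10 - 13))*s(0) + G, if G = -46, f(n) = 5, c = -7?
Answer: -1048/3 ≈ -349.33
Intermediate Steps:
s(r) = (-7 + r)*(5 + r) (s(r) = (r + 5)*(r - 7) = (5 + r)*(-7 + r) = (-7 + r)*(5 + r))
((-7 - 19)/(10 - 13))*s(0) + G = ((-7 - 19)/(10 - 13))*(-35 + 0**2 - 2*0) - 46 = (-26/(-3))*(-35 + 0 + 0) - 46 = -26*(-1/3)*(-35) - 46 = (26/3)*(-35) - 46 = -910/3 - 46 = -1048/3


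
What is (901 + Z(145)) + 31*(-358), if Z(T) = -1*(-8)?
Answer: -10189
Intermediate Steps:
Z(T) = 8
(901 + Z(145)) + 31*(-358) = (901 + 8) + 31*(-358) = 909 - 11098 = -10189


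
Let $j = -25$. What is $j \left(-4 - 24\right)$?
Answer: $700$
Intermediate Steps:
$j \left(-4 - 24\right) = - 25 \left(-4 - 24\right) = \left(-25\right) \left(-28\right) = 700$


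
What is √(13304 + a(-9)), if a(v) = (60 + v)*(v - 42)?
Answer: √10703 ≈ 103.46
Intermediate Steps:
a(v) = (-42 + v)*(60 + v) (a(v) = (60 + v)*(-42 + v) = (-42 + v)*(60 + v))
√(13304 + a(-9)) = √(13304 + (-2520 + (-9)² + 18*(-9))) = √(13304 + (-2520 + 81 - 162)) = √(13304 - 2601) = √10703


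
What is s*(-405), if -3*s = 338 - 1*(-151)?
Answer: 66015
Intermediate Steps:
s = -163 (s = -(338 - 1*(-151))/3 = -(338 + 151)/3 = -⅓*489 = -163)
s*(-405) = -163*(-405) = 66015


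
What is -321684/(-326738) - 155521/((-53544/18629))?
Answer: 20579191076203/380323032 ≈ 54110.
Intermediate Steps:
-321684/(-326738) - 155521/((-53544/18629)) = -321684*(-1/326738) - 155521/((-53544*1/18629)) = 160842/163369 - 155521/(-53544/18629) = 160842/163369 - 155521*(-18629/53544) = 160842/163369 + 2897200709/53544 = 20579191076203/380323032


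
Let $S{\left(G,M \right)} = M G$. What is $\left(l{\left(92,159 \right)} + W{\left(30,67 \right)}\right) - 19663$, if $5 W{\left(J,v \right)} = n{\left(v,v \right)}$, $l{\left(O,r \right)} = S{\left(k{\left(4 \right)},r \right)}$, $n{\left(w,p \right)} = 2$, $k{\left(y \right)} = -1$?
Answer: $- \frac{99108}{5} \approx -19822.0$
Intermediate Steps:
$S{\left(G,M \right)} = G M$
$l{\left(O,r \right)} = - r$
$W{\left(J,v \right)} = \frac{2}{5}$ ($W{\left(J,v \right)} = \frac{1}{5} \cdot 2 = \frac{2}{5}$)
$\left(l{\left(92,159 \right)} + W{\left(30,67 \right)}\right) - 19663 = \left(\left(-1\right) 159 + \frac{2}{5}\right) - 19663 = \left(-159 + \frac{2}{5}\right) - 19663 = - \frac{793}{5} - 19663 = - \frac{99108}{5}$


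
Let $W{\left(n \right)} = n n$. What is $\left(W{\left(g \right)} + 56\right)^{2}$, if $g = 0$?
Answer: $3136$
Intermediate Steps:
$W{\left(n \right)} = n^{2}$
$\left(W{\left(g \right)} + 56\right)^{2} = \left(0^{2} + 56\right)^{2} = \left(0 + 56\right)^{2} = 56^{2} = 3136$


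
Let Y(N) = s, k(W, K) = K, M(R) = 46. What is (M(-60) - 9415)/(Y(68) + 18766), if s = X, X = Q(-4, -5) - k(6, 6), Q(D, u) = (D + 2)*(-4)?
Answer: -3123/6256 ≈ -0.49920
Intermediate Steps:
Q(D, u) = -8 - 4*D (Q(D, u) = (2 + D)*(-4) = -8 - 4*D)
X = 2 (X = (-8 - 4*(-4)) - 1*6 = (-8 + 16) - 6 = 8 - 6 = 2)
s = 2
Y(N) = 2
(M(-60) - 9415)/(Y(68) + 18766) = (46 - 9415)/(2 + 18766) = -9369/18768 = -9369*1/18768 = -3123/6256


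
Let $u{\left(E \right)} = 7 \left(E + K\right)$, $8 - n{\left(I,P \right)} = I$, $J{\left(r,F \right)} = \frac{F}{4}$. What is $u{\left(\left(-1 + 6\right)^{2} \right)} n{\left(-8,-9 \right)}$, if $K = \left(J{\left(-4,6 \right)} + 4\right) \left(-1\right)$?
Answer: $2184$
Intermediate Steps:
$J{\left(r,F \right)} = \frac{F}{4}$ ($J{\left(r,F \right)} = F \frac{1}{4} = \frac{F}{4}$)
$n{\left(I,P \right)} = 8 - I$
$K = - \frac{11}{2}$ ($K = \left(\frac{1}{4} \cdot 6 + 4\right) \left(-1\right) = \left(\frac{3}{2} + 4\right) \left(-1\right) = \frac{11}{2} \left(-1\right) = - \frac{11}{2} \approx -5.5$)
$u{\left(E \right)} = - \frac{77}{2} + 7 E$ ($u{\left(E \right)} = 7 \left(E - \frac{11}{2}\right) = 7 \left(- \frac{11}{2} + E\right) = - \frac{77}{2} + 7 E$)
$u{\left(\left(-1 + 6\right)^{2} \right)} n{\left(-8,-9 \right)} = \left(- \frac{77}{2} + 7 \left(-1 + 6\right)^{2}\right) \left(8 - -8\right) = \left(- \frac{77}{2} + 7 \cdot 5^{2}\right) \left(8 + 8\right) = \left(- \frac{77}{2} + 7 \cdot 25\right) 16 = \left(- \frac{77}{2} + 175\right) 16 = \frac{273}{2} \cdot 16 = 2184$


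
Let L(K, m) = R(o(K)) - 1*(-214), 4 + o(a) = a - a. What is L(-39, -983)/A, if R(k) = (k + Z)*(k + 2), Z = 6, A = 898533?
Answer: 70/299511 ≈ 0.00023371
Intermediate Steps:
o(a) = -4 (o(a) = -4 + (a - a) = -4 + 0 = -4)
R(k) = (2 + k)*(6 + k) (R(k) = (k + 6)*(k + 2) = (6 + k)*(2 + k) = (2 + k)*(6 + k))
L(K, m) = 210 (L(K, m) = (12 + (-4)² + 8*(-4)) - 1*(-214) = (12 + 16 - 32) + 214 = -4 + 214 = 210)
L(-39, -983)/A = 210/898533 = 210*(1/898533) = 70/299511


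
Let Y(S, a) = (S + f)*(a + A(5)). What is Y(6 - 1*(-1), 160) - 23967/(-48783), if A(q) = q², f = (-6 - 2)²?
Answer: 213596224/16261 ≈ 13135.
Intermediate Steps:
f = 64 (f = (-8)² = 64)
Y(S, a) = (25 + a)*(64 + S) (Y(S, a) = (S + 64)*(a + 5²) = (64 + S)*(a + 25) = (64 + S)*(25 + a) = (25 + a)*(64 + S))
Y(6 - 1*(-1), 160) - 23967/(-48783) = (1600 + 25*(6 - 1*(-1)) + 64*160 + (6 - 1*(-1))*160) - 23967/(-48783) = (1600 + 25*(6 + 1) + 10240 + (6 + 1)*160) - 23967*(-1)/48783 = (1600 + 25*7 + 10240 + 7*160) - 1*(-7989/16261) = (1600 + 175 + 10240 + 1120) + 7989/16261 = 13135 + 7989/16261 = 213596224/16261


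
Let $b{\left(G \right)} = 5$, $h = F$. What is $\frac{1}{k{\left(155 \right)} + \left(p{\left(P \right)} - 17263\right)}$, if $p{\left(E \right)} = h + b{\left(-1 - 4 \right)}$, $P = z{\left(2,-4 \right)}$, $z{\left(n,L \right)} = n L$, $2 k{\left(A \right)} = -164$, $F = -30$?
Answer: $- \frac{1}{17370} \approx -5.7571 \cdot 10^{-5}$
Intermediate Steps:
$k{\left(A \right)} = -82$ ($k{\left(A \right)} = \frac{1}{2} \left(-164\right) = -82$)
$h = -30$
$z{\left(n,L \right)} = L n$
$P = -8$ ($P = \left(-4\right) 2 = -8$)
$p{\left(E \right)} = -25$ ($p{\left(E \right)} = -30 + 5 = -25$)
$\frac{1}{k{\left(155 \right)} + \left(p{\left(P \right)} - 17263\right)} = \frac{1}{-82 - 17288} = \frac{1}{-17370} = - \frac{1}{17370}$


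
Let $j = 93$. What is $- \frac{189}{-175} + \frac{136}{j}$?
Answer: $\frac{5911}{2325} \approx 2.5424$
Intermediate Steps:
$- \frac{189}{-175} + \frac{136}{j} = - \frac{189}{-175} + \frac{136}{93} = \left(-189\right) \left(- \frac{1}{175}\right) + 136 \cdot \frac{1}{93} = \frac{27}{25} + \frac{136}{93} = \frac{5911}{2325}$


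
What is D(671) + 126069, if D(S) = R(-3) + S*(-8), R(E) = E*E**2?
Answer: 120674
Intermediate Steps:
R(E) = E**3
D(S) = -27 - 8*S (D(S) = (-3)**3 + S*(-8) = -27 - 8*S)
D(671) + 126069 = (-27 - 8*671) + 126069 = (-27 - 5368) + 126069 = -5395 + 126069 = 120674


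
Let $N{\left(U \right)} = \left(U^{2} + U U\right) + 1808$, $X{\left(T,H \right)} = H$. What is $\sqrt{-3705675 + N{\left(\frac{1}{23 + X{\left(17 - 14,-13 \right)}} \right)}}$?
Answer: $\frac{31 i \sqrt{385418}}{10} \approx 1924.5 i$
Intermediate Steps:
$N{\left(U \right)} = 1808 + 2 U^{2}$ ($N{\left(U \right)} = \left(U^{2} + U^{2}\right) + 1808 = 2 U^{2} + 1808 = 1808 + 2 U^{2}$)
$\sqrt{-3705675 + N{\left(\frac{1}{23 + X{\left(17 - 14,-13 \right)}} \right)}} = \sqrt{-3705675 + \left(1808 + 2 \left(\frac{1}{23 - 13}\right)^{2}\right)} = \sqrt{-3705675 + \left(1808 + 2 \left(\frac{1}{10}\right)^{2}\right)} = \sqrt{-3705675 + \left(1808 + \frac{2}{100}\right)} = \sqrt{-3705675 + \left(1808 + 2 \cdot \frac{1}{100}\right)} = \sqrt{-3705675 + \left(1808 + \frac{1}{50}\right)} = \sqrt{-3705675 + \frac{90401}{50}} = \sqrt{- \frac{185193349}{50}} = \frac{31 i \sqrt{385418}}{10}$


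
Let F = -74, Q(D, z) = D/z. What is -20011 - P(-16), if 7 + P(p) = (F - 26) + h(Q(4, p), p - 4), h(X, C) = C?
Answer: -19884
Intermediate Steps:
P(p) = -111 + p (P(p) = -7 + ((-74 - 26) + (p - 4)) = -7 + (-100 + (-4 + p)) = -7 + (-104 + p) = -111 + p)
-20011 - P(-16) = -20011 - (-111 - 16) = -20011 - 1*(-127) = -20011 + 127 = -19884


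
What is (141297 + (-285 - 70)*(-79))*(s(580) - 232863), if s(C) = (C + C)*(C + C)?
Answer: 188433109054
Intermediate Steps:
s(C) = 4*C² (s(C) = (2*C)*(2*C) = 4*C²)
(141297 + (-285 - 70)*(-79))*(s(580) - 232863) = (141297 + (-285 - 70)*(-79))*(4*580² - 232863) = (141297 - 355*(-79))*(4*336400 - 232863) = (141297 + 28045)*(1345600 - 232863) = 169342*1112737 = 188433109054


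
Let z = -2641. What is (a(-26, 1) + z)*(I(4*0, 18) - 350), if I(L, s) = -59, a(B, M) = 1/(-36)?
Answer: 38886493/36 ≈ 1.0802e+6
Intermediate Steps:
a(B, M) = -1/36
(a(-26, 1) + z)*(I(4*0, 18) - 350) = (-1/36 - 2641)*(-59 - 350) = -95077/36*(-409) = 38886493/36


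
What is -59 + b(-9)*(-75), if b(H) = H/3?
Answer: 166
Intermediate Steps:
b(H) = H/3 (b(H) = H*(⅓) = H/3)
-59 + b(-9)*(-75) = -59 + ((⅓)*(-9))*(-75) = -59 - 3*(-75) = -59 + 225 = 166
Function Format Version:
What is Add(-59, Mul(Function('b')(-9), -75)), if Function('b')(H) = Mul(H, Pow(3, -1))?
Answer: 166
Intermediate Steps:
Function('b')(H) = Mul(Rational(1, 3), H) (Function('b')(H) = Mul(H, Rational(1, 3)) = Mul(Rational(1, 3), H))
Add(-59, Mul(Function('b')(-9), -75)) = Add(-59, Mul(Mul(Rational(1, 3), -9), -75)) = Add(-59, Mul(-3, -75)) = Add(-59, 225) = 166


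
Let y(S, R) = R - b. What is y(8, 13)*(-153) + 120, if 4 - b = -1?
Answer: -1104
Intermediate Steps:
b = 5 (b = 4 - 1*(-1) = 4 + 1 = 5)
y(S, R) = -5 + R (y(S, R) = R - 1*5 = R - 5 = -5 + R)
y(8, 13)*(-153) + 120 = (-5 + 13)*(-153) + 120 = 8*(-153) + 120 = -1224 + 120 = -1104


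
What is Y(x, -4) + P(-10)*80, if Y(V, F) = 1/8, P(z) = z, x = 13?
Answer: -6399/8 ≈ -799.88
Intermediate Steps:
Y(V, F) = 1/8
Y(x, -4) + P(-10)*80 = 1/8 - 10*80 = 1/8 - 800 = -6399/8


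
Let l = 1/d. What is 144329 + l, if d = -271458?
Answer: 39179261681/271458 ≈ 1.4433e+5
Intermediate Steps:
l = -1/271458 (l = 1/(-271458) = -1/271458 ≈ -3.6838e-6)
144329 + l = 144329 - 1/271458 = 39179261681/271458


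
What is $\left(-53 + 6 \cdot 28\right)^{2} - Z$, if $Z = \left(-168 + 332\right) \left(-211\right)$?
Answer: $47829$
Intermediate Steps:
$Z = -34604$ ($Z = 164 \left(-211\right) = -34604$)
$\left(-53 + 6 \cdot 28\right)^{2} - Z = \left(-53 + 6 \cdot 28\right)^{2} - -34604 = \left(-53 + 168\right)^{2} + 34604 = 115^{2} + 34604 = 13225 + 34604 = 47829$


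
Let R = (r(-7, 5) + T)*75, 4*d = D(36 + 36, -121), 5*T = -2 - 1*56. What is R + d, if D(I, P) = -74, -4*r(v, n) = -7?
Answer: -3029/4 ≈ -757.25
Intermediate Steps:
r(v, n) = 7/4 (r(v, n) = -1/4*(-7) = 7/4)
T = -58/5 (T = (-2 - 1*56)/5 = (-2 - 56)/5 = (1/5)*(-58) = -58/5 ≈ -11.600)
d = -37/2 (d = (1/4)*(-74) = -37/2 ≈ -18.500)
R = -2955/4 (R = (7/4 - 58/5)*75 = -197/20*75 = -2955/4 ≈ -738.75)
R + d = -2955/4 - 37/2 = -3029/4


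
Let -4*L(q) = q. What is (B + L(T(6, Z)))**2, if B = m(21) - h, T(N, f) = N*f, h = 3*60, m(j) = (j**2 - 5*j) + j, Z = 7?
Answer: 110889/4 ≈ 27722.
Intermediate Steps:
m(j) = j**2 - 4*j
h = 180
L(q) = -q/4
B = 177 (B = 21*(-4 + 21) - 1*180 = 21*17 - 180 = 357 - 180 = 177)
(B + L(T(6, Z)))**2 = (177 - 3*7/2)**2 = (177 - 1/4*42)**2 = (177 - 21/2)**2 = (333/2)**2 = 110889/4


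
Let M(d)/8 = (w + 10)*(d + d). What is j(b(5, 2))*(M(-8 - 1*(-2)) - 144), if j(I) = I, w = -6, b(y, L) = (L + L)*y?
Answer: -10560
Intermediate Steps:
b(y, L) = 2*L*y (b(y, L) = (2*L)*y = 2*L*y)
M(d) = 64*d (M(d) = 8*((-6 + 10)*(d + d)) = 8*(4*(2*d)) = 8*(8*d) = 64*d)
j(b(5, 2))*(M(-8 - 1*(-2)) - 144) = (2*2*5)*(64*(-8 - 1*(-2)) - 144) = 20*(64*(-8 + 2) - 144) = 20*(64*(-6) - 144) = 20*(-384 - 144) = 20*(-528) = -10560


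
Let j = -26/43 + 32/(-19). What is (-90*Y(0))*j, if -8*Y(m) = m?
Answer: 0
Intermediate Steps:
Y(m) = -m/8
j = -1870/817 (j = -26*1/43 + 32*(-1/19) = -26/43 - 32/19 = -1870/817 ≈ -2.2889)
(-90*Y(0))*j = -(-45)*0/4*(-1870/817) = -90*0*(-1870/817) = 0*(-1870/817) = 0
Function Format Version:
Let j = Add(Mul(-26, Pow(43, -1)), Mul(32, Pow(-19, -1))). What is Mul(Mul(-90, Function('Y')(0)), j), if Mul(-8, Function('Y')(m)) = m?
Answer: 0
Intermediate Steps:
Function('Y')(m) = Mul(Rational(-1, 8), m)
j = Rational(-1870, 817) (j = Add(Mul(-26, Rational(1, 43)), Mul(32, Rational(-1, 19))) = Add(Rational(-26, 43), Rational(-32, 19)) = Rational(-1870, 817) ≈ -2.2889)
Mul(Mul(-90, Function('Y')(0)), j) = Mul(Mul(-90, Mul(Rational(-1, 8), 0)), Rational(-1870, 817)) = Mul(Mul(-90, 0), Rational(-1870, 817)) = Mul(0, Rational(-1870, 817)) = 0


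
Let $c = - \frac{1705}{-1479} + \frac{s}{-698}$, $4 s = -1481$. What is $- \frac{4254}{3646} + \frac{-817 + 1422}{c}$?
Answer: $\frac{4539557643327}{12671233657} \approx 358.26$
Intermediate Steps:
$s = - \frac{1481}{4}$ ($s = \frac{1}{4} \left(-1481\right) = - \frac{1481}{4} \approx -370.25$)
$c = \frac{6950759}{4129368}$ ($c = - \frac{1705}{-1479} - \frac{1481}{4 \left(-698\right)} = \left(-1705\right) \left(- \frac{1}{1479}\right) - - \frac{1481}{2792} = \frac{1705}{1479} + \frac{1481}{2792} = \frac{6950759}{4129368} \approx 1.6833$)
$- \frac{4254}{3646} + \frac{-817 + 1422}{c} = - \frac{4254}{3646} + \frac{-817 + 1422}{\frac{6950759}{4129368}} = \left(-4254\right) \frac{1}{3646} + 605 \cdot \frac{4129368}{6950759} = - \frac{2127}{1823} + \frac{2498267640}{6950759} = \frac{4539557643327}{12671233657}$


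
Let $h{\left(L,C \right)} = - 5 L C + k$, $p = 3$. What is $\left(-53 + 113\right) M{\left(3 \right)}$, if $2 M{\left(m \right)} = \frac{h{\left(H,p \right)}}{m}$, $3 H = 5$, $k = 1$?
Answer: $-240$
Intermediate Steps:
$H = \frac{5}{3}$ ($H = \frac{1}{3} \cdot 5 = \frac{5}{3} \approx 1.6667$)
$h{\left(L,C \right)} = 1 - 5 C L$ ($h{\left(L,C \right)} = - 5 L C + 1 = - 5 C L + 1 = 1 - 5 C L$)
$M{\left(m \right)} = - \frac{12}{m}$ ($M{\left(m \right)} = \frac{\left(1 - 15 \cdot \frac{5}{3}\right) \frac{1}{m}}{2} = \frac{\left(1 - 25\right) \frac{1}{m}}{2} = \frac{\left(-24\right) \frac{1}{m}}{2} = - \frac{12}{m}$)
$\left(-53 + 113\right) M{\left(3 \right)} = \left(-53 + 113\right) \left(- \frac{12}{3}\right) = 60 \left(\left(-12\right) \frac{1}{3}\right) = 60 \left(-4\right) = -240$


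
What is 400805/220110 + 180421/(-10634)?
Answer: -1772515297/117032487 ≈ -15.145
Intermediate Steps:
400805/220110 + 180421/(-10634) = 400805*(1/220110) + 180421*(-1/10634) = 80161/44022 - 180421/10634 = -1772515297/117032487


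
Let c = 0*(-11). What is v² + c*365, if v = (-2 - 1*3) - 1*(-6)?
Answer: 1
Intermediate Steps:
c = 0
v = 1 (v = (-2 - 3) + 6 = -5 + 6 = 1)
v² + c*365 = 1² + 0*365 = 1 + 0 = 1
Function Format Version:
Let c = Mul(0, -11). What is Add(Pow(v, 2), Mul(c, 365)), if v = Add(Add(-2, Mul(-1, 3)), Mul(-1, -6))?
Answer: 1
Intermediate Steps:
c = 0
v = 1 (v = Add(Add(-2, -3), 6) = Add(-5, 6) = 1)
Add(Pow(v, 2), Mul(c, 365)) = Add(Pow(1, 2), Mul(0, 365)) = Add(1, 0) = 1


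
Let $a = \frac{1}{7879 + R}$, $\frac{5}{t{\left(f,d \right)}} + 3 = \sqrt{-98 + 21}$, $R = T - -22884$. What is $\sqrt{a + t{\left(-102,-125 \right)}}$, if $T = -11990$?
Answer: $\frac{\sqrt{-454490087302 - 151542977470 i \sqrt{77}}}{1614478} \approx 0.42707 - 0.59729 i$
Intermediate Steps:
$R = 10894$ ($R = -11990 - -22884 = -11990 + 22884 = 10894$)
$t{\left(f,d \right)} = \frac{5}{-3 + i \sqrt{77}}$ ($t{\left(f,d \right)} = \frac{5}{-3 + \sqrt{-98 + 21}} = \frac{5}{-3 + \sqrt{-77}} = \frac{5}{-3 + i \sqrt{77}}$)
$a = \frac{1}{18773}$ ($a = \frac{1}{7879 + 10894} = \frac{1}{18773} \approx 5.3268 \cdot 10^{-5}$)
$\sqrt{a + t{\left(-102,-125 \right)}} = \sqrt{\frac{1}{18773} - \left(\frac{15}{86} + \frac{5 i \sqrt{77}}{86}\right)} = \sqrt{- \frac{281509}{1614478} - \frac{5 i \sqrt{77}}{86}}$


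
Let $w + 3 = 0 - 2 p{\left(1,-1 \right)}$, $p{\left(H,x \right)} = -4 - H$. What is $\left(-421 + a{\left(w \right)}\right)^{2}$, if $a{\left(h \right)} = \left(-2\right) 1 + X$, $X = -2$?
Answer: $180625$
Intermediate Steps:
$w = 7$ ($w = -3 + \left(0 - 2 \left(-4 - 1\right)\right) = -3 + \left(0 - -10\right) = -3 + \left(0 + 10\right) = -3 + 10 = 7$)
$a{\left(h \right)} = -4$ ($a{\left(h \right)} = \left(-2\right) 1 - 2 = -2 - 2 = -4$)
$\left(-421 + a{\left(w \right)}\right)^{2} = \left(-421 - 4\right)^{2} = \left(-425\right)^{2} = 180625$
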